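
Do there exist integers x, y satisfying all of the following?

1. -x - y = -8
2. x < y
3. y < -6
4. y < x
No

A contradictory subset is {x < y, y < x}. No integer assignment can satisfy these jointly:

  - x < y: bounds one variable relative to another variable
  - y < x: bounds one variable relative to another variable

Direct contradiction: y > x and x > y cannot both hold.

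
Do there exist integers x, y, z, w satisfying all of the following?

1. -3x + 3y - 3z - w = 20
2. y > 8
Yes

Take x = 2, y = 9, z = 0, w = 1. Substituting into each constraint:
  (1) -3(2) + 3(9) - 3(0) + (-1) = 20 ✓
  (2) 9 > 8 ✓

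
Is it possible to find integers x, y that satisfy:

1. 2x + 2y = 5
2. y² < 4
No

Even the single constraint (2x + 2y = 5) is infeasible over the integers.

  - 2x + 2y = 5: every term on the left is divisible by 2, so the LHS ≡ 0 (mod 2), but the RHS 5 is not — no integer solution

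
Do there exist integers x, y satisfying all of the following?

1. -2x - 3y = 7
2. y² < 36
Yes

Take x = -5, y = 1. Substituting into each constraint:
  (1) -2(-5) - 3(1) = 7 ✓
  (2) y² = (1)² = 1, and 1 < 36 ✓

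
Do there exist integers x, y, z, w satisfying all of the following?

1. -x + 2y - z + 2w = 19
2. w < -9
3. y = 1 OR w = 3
Yes

Take x = -37, y = 1, z = 0, w = -10. Substituting into each constraint:
  (1) 37 + 2(1) + 0 + 2(-10) = 19 ✓
  (2) -10 < -9 ✓
  (3) y = 1, target 1 ✓ (first branch holds)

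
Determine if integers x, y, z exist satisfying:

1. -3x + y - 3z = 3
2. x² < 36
Yes

Take x = 0, y = 3, z = 0. Substituting into each constraint:
  (1) -3(0) + 3 - 3(0) = 3 ✓
  (2) x² = (0)² = 0, and 0 < 36 ✓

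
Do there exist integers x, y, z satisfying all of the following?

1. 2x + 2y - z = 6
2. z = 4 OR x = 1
Yes

Take x = 1, y = 0, z = -4. Substituting into each constraint:
  (1) 2(1) + 2(0) + 4 = 6 ✓
  (2) x = 1, target 1 ✓ (second branch holds)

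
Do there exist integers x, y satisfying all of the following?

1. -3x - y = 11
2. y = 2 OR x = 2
Yes

Take x = 2, y = -17. Substituting into each constraint:
  (1) -3(2) + 17 = 11 ✓
  (2) x = 2, target 2 ✓ (second branch holds)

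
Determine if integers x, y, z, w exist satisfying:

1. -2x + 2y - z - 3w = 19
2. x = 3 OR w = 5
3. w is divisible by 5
Yes

Take x = 3, y = 13, z = 1, w = 0. Substituting into each constraint:
  (1) -2(3) + 2(13) + (-1) - 3(0) = 19 ✓
  (2) x = 3, target 3 ✓ (first branch holds)
  (3) 0 = 5 × 0, remainder 0 ✓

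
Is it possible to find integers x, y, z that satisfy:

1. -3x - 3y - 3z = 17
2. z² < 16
No

Even the single constraint (-3x - 3y - 3z = 17) is infeasible over the integers.

  - -3x - 3y - 3z = 17: every term on the left is divisible by 3, so the LHS ≡ 0 (mod 3), but the RHS 17 is not — no integer solution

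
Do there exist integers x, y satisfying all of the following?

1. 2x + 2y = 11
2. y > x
No

Even the single constraint (2x + 2y = 11) is infeasible over the integers.

  - 2x + 2y = 11: every term on the left is divisible by 2, so the LHS ≡ 0 (mod 2), but the RHS 11 is not — no integer solution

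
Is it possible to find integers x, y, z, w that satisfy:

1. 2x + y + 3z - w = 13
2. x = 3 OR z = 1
Yes

Take x = 2, y = 6, z = 1, w = 0. Substituting into each constraint:
  (1) 2(2) + 6 + 3(1) + 0 = 13 ✓
  (2) z = 1, target 1 ✓ (second branch holds)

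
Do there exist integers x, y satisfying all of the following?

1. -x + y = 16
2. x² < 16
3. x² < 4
Yes

Take x = 0, y = 16. Substituting into each constraint:
  (1) 0 + 16 = 16 ✓
  (2) x² = (0)² = 0, and 0 < 16 ✓
  (3) x² = (0)² = 0, and 0 < 4 ✓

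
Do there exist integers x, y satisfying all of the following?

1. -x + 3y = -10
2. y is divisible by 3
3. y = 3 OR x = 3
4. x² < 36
No

A contradictory subset is {-x + 3y = -10, y = 3 OR x = 3, x² < 36}. No integer assignment can satisfy these jointly:

  - -x + 3y = -10: is a linear equation tying the variables together
  - y = 3 OR x = 3: forces a choice: either y = 3 or x = 3
  - x² < 36: restricts x to |x| ≤ 5

Split on the disjunction (y = 3 OR x = 3):
  • If y = 3: the equation forces x = 19, but x² < 36 requires |x| ≤ 5.
  • If x = 3: with x = 3, every remaining term of the linear equation is divisible by 3, so the left side is ≡ 0 (mod 3); but the right side -7 ≡ 2 (mod 3). No integers can satisfy it.
Both branches are infeasible, so the system has no integer solution.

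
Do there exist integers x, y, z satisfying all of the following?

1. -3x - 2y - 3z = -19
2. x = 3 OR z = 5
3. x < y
Yes

Take x = 0, y = 2, z = 5. Substituting into each constraint:
  (1) -3(0) - 2(2) - 3(5) = -19 ✓
  (2) z = 5, target 5 ✓ (second branch holds)
  (3) 0 < 2 ✓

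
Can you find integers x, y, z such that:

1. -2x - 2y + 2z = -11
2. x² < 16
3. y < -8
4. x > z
No

Even the single constraint (-2x - 2y + 2z = -11) is infeasible over the integers.

  - -2x - 2y + 2z = -11: every term on the left is divisible by 2, so the LHS ≡ 0 (mod 2), but the RHS -11 is not — no integer solution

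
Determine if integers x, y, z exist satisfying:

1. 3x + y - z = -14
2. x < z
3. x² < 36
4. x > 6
No

A contradictory subset is {x² < 36, x > 6}. No integer assignment can satisfy these jointly:

  - x² < 36: restricts x to |x| ≤ 5
  - x > 6: bounds one variable relative to a constant

Direct contradiction: the bounds on x require x ≥ 7 and x ≤ 5 simultaneously, which is empty.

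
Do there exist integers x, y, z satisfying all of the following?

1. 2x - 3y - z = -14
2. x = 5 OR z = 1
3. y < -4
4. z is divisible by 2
Yes

Take x = 5, y = -6, z = 42. Substituting into each constraint:
  (1) 2(5) - 3(-6) + (-42) = -14 ✓
  (2) x = 5, target 5 ✓ (first branch holds)
  (3) -6 < -4 ✓
  (4) 42 = 2 × 21, remainder 0 ✓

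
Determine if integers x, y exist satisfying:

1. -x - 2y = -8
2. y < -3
Yes

Take x = 16, y = -4. Substituting into each constraint:
  (1) (-16) - 2(-4) = -8 ✓
  (2) -4 < -3 ✓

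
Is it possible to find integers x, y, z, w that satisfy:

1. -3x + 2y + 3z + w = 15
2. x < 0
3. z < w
Yes

Take x = -2, y = 0, z = 2, w = 3. Substituting into each constraint:
  (1) -3(-2) + 2(0) + 3(2) + 3 = 15 ✓
  (2) -2 < 0 ✓
  (3) 2 < 3 ✓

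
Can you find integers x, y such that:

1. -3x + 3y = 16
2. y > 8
No

Even the single constraint (-3x + 3y = 16) is infeasible over the integers.

  - -3x + 3y = 16: every term on the left is divisible by 3, so the LHS ≡ 0 (mod 3), but the RHS 16 is not — no integer solution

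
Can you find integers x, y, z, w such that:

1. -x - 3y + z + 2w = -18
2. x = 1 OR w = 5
Yes

Take x = 1, y = 5, z = -2, w = 0. Substituting into each constraint:
  (1) (-1) - 3(5) + (-2) + 2(0) = -18 ✓
  (2) x = 1, target 1 ✓ (first branch holds)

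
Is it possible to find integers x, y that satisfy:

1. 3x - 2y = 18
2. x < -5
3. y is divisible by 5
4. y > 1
No

A contradictory subset is {3x - 2y = 18, x < -5, y > 1}. No integer assignment can satisfy these jointly:

  - 3x - 2y = 18: is a linear equation tying the variables together
  - x < -5: bounds one variable relative to a constant
  - y > 1: bounds one variable relative to a constant

Range argument: with x ∈ [−∞, -6], y ∈ [2, ∞], the left side of the equation is at most -22, but the right side is 18 > -22. No integer solution exists.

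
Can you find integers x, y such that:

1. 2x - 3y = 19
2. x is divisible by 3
No

The full constraint system is jointly infeasible over the integers. Each constraint and what it forces:

  - 2x - 3y = 19: is a linear equation tying the variables together
  - x is divisible by 3: restricts x to multiples of 3

Modular obstruction: writing x = 3x', every remaining term of the linear equation is divisible by 3, so the left side is ≡ 0 (mod 3); but the right side 19 ≡ 1 (mod 3). No integers can satisfy it.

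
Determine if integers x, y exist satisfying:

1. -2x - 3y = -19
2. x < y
Yes

Take x = 2, y = 5. Substituting into each constraint:
  (1) -2(2) - 3(5) = -19 ✓
  (2) 2 < 5 ✓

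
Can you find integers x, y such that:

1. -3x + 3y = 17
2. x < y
No

Even the single constraint (-3x + 3y = 17) is infeasible over the integers.

  - -3x + 3y = 17: every term on the left is divisible by 3, so the LHS ≡ 0 (mod 3), but the RHS 17 is not — no integer solution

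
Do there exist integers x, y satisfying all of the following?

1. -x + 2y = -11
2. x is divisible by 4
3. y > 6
No

A contradictory subset is {-x + 2y = -11, x is divisible by 4}. No integer assignment can satisfy these jointly:

  - -x + 2y = -11: is a linear equation tying the variables together
  - x is divisible by 4: restricts x to multiples of 4

Modular obstruction: writing x = 4x', every remaining term of the linear equation is divisible by 2, so the left side is ≡ 0 (mod 2); but the right side -11 ≡ 1 (mod 2). No integers can satisfy it.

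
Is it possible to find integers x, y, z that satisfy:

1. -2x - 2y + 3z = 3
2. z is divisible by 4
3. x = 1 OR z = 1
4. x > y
No

A contradictory subset is {-2x - 2y + 3z = 3, z is divisible by 4}. No integer assignment can satisfy these jointly:

  - -2x - 2y + 3z = 3: is a linear equation tying the variables together
  - z is divisible by 4: restricts z to multiples of 4

Modular obstruction: writing z = 4z', every remaining term of the linear equation is divisible by 2, so the left side is ≡ 0 (mod 2); but the right side 3 ≡ 1 (mod 2). No integers can satisfy it.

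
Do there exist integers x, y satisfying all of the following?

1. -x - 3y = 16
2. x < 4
Yes

Take x = 2, y = -6. Substituting into each constraint:
  (1) (-2) - 3(-6) = 16 ✓
  (2) 2 < 4 ✓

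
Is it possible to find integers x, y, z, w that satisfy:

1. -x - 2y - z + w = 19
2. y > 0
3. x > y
Yes

Take x = 2, y = 1, z = -23, w = 0. Substituting into each constraint:
  (1) (-2) - 2(1) + 23 + 0 = 19 ✓
  (2) 1 > 0 ✓
  (3) 2 > 1 ✓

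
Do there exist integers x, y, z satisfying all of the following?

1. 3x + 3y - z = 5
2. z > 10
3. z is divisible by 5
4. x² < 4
Yes

Take x = 0, y = 10, z = 25. Substituting into each constraint:
  (1) 3(0) + 3(10) + (-25) = 5 ✓
  (2) 25 > 10 ✓
  (3) 25 = 5 × 5, remainder 0 ✓
  (4) x² = (0)² = 0, and 0 < 4 ✓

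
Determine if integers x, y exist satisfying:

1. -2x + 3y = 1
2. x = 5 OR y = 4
No

The full constraint system is jointly infeasible over the integers. Each constraint and what it forces:

  - -2x + 3y = 1: is a linear equation tying the variables together
  - x = 5 OR y = 4: forces a choice: either x = 5 or y = 4

Split on the disjunction (x = 5 OR y = 4):
  • If x = 5: with x = 5, every remaining term of the linear equation is divisible by 3, so the left side is ≡ 0 (mod 3); but the right side 11 ≡ 2 (mod 3). No integers can satisfy it.
  • If y = 4: with y = 4, every remaining term of the linear equation is divisible by 2, so the left side is ≡ 0 (mod 2); but the right side -11 ≡ 1 (mod 2). No integers can satisfy it.
Both branches are infeasible, so the system has no integer solution.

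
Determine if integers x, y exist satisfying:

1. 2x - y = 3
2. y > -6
Yes

Take x = 2, y = 1. Substituting into each constraint:
  (1) 2(2) + (-1) = 3 ✓
  (2) 1 > -6 ✓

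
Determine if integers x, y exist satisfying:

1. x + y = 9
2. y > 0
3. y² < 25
Yes

Take x = 7, y = 2. Substituting into each constraint:
  (1) 7 + 2 = 9 ✓
  (2) 2 > 0 ✓
  (3) y² = (2)² = 4, and 4 < 25 ✓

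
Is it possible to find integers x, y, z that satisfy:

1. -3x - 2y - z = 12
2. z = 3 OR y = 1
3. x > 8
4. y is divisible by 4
Yes

Take x = 11, y = -24, z = 3. Substituting into each constraint:
  (1) -3(11) - 2(-24) + (-3) = 12 ✓
  (2) z = 3, target 3 ✓ (first branch holds)
  (3) 11 > 8 ✓
  (4) -24 = 4 × -6, remainder 0 ✓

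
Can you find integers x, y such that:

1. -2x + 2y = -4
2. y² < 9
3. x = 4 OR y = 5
Yes

Take x = 4, y = 2. Substituting into each constraint:
  (1) -2(4) + 2(2) = -4 ✓
  (2) y² = (2)² = 4, and 4 < 9 ✓
  (3) x = 4, target 4 ✓ (first branch holds)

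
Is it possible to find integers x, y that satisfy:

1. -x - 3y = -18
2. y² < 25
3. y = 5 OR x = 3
No

The full constraint system is jointly infeasible over the integers. Each constraint and what it forces:

  - -x - 3y = -18: is a linear equation tying the variables together
  - y² < 25: restricts y to |y| ≤ 4
  - y = 5 OR x = 3: forces a choice: either y = 5 or x = 3

Split on the disjunction (y = 5 OR x = 3):
  • If y = 5: this contradicts y² < 25, which requires |y| ≤ 4.
  • If x = 3: the equation forces y = 5, but y² < 25 requires |y| ≤ 4.
Both branches are infeasible, so the system has no integer solution.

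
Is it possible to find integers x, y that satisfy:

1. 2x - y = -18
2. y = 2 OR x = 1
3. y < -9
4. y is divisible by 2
No

A contradictory subset is {2x - y = -18, y = 2 OR x = 1, y < -9}. No integer assignment can satisfy these jointly:

  - 2x - y = -18: is a linear equation tying the variables together
  - y = 2 OR x = 1: forces a choice: either y = 2 or x = 1
  - y < -9: bounds one variable relative to a constant

Split on the disjunction (y = 2 OR x = 1):
  • If y = 2: this contradicts the bound y ≤ -10.
  • If x = 1: the equation forces y = 20, which contradicts the bound y ≤ -10.
Both branches are infeasible, so the system has no integer solution.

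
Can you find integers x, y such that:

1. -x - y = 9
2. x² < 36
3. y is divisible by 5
Yes

Take x = 1, y = -10. Substituting into each constraint:
  (1) (-1) + 10 = 9 ✓
  (2) x² = (1)² = 1, and 1 < 36 ✓
  (3) -10 = 5 × -2, remainder 0 ✓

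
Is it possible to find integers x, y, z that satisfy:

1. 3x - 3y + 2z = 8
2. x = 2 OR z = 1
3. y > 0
Yes

Take x = 3, y = 1, z = 1. Substituting into each constraint:
  (1) 3(3) - 3(1) + 2(1) = 8 ✓
  (2) z = 1, target 1 ✓ (second branch holds)
  (3) 1 > 0 ✓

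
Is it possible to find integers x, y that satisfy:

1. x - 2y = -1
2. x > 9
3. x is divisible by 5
Yes

Take x = 15, y = 8. Substituting into each constraint:
  (1) 15 - 2(8) = -1 ✓
  (2) 15 > 9 ✓
  (3) 15 = 5 × 3, remainder 0 ✓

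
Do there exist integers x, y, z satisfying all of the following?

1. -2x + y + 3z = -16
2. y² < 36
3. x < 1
Yes

Take x = -1, y = 0, z = -6. Substituting into each constraint:
  (1) -2(-1) + 0 + 3(-6) = -16 ✓
  (2) y² = (0)² = 0, and 0 < 36 ✓
  (3) -1 < 1 ✓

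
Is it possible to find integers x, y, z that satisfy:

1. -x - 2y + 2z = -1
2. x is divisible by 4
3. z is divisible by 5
No

A contradictory subset is {-x - 2y + 2z = -1, x is divisible by 4}. No integer assignment can satisfy these jointly:

  - -x - 2y + 2z = -1: is a linear equation tying the variables together
  - x is divisible by 4: restricts x to multiples of 4

Modular obstruction: writing x = 4x', every remaining term of the linear equation is divisible by 2, so the left side is ≡ 0 (mod 2); but the right side -1 ≡ 1 (mod 2). No integers can satisfy it.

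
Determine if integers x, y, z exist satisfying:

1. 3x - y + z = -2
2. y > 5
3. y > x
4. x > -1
Yes

Take x = 0, y = 6, z = 4. Substituting into each constraint:
  (1) 3(0) + (-6) + 4 = -2 ✓
  (2) 6 > 5 ✓
  (3) 6 > 0 ✓
  (4) 0 > -1 ✓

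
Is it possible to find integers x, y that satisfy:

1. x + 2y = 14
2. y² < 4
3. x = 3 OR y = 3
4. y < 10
No

A contradictory subset is {x + 2y = 14, y² < 4, x = 3 OR y = 3}. No integer assignment can satisfy these jointly:

  - x + 2y = 14: is a linear equation tying the variables together
  - y² < 4: restricts y to |y| ≤ 1
  - x = 3 OR y = 3: forces a choice: either x = 3 or y = 3

Split on the disjunction (x = 3 OR y = 3):
  • If x = 3: with x = 3, every remaining term of the linear equation is divisible by 2, so the left side is ≡ 0 (mod 2); but the right side 11 ≡ 1 (mod 2). No integers can satisfy it.
  • If y = 3: this contradicts y² < 4, which requires |y| ≤ 1.
Both branches are infeasible, so the system has no integer solution.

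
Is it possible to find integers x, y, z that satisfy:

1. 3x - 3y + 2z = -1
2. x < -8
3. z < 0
Yes

Take x = -9, y = -10, z = -2. Substituting into each constraint:
  (1) 3(-9) - 3(-10) + 2(-2) = -1 ✓
  (2) -9 < -8 ✓
  (3) -2 < 0 ✓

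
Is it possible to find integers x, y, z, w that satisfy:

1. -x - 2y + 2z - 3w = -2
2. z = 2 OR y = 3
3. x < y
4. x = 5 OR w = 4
Yes

Take x = -14, y = 3, z = 1, w = 4. Substituting into each constraint:
  (1) 14 - 2(3) + 2(1) - 3(4) = -2 ✓
  (2) y = 3, target 3 ✓ (second branch holds)
  (3) -14 < 3 ✓
  (4) w = 4, target 4 ✓ (second branch holds)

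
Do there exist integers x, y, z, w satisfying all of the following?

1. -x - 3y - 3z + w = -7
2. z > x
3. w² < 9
Yes

Take x = 1, y = 0, z = 2, w = 0. Substituting into each constraint:
  (1) (-1) - 3(0) - 3(2) + 0 = -7 ✓
  (2) 2 > 1 ✓
  (3) w² = (0)² = 0, and 0 < 9 ✓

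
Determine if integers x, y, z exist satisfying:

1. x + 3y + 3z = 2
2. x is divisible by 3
No

The full constraint system is jointly infeasible over the integers. Each constraint and what it forces:

  - x + 3y + 3z = 2: is a linear equation tying the variables together
  - x is divisible by 3: restricts x to multiples of 3

Modular obstruction: writing x = 3x', every remaining term of the linear equation is divisible by 3, so the left side is ≡ 0 (mod 3); but the right side 2 ≡ 2 (mod 3). No integers can satisfy it.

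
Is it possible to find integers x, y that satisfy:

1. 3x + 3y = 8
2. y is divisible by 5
No

Even the single constraint (3x + 3y = 8) is infeasible over the integers.

  - 3x + 3y = 8: every term on the left is divisible by 3, so the LHS ≡ 0 (mod 3), but the RHS 8 is not — no integer solution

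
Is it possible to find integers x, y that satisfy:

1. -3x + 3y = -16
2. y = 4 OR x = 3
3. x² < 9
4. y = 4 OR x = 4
No

Even the single constraint (-3x + 3y = -16) is infeasible over the integers.

  - -3x + 3y = -16: every term on the left is divisible by 3, so the LHS ≡ 0 (mod 3), but the RHS -16 is not — no integer solution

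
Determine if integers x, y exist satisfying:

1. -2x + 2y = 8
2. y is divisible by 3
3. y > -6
Yes

Take x = -4, y = 0. Substituting into each constraint:
  (1) -2(-4) + 2(0) = 8 ✓
  (2) 0 = 3 × 0, remainder 0 ✓
  (3) 0 > -6 ✓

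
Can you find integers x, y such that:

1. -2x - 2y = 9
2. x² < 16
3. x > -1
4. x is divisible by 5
No

Even the single constraint (-2x - 2y = 9) is infeasible over the integers.

  - -2x - 2y = 9: every term on the left is divisible by 2, so the LHS ≡ 0 (mod 2), but the RHS 9 is not — no integer solution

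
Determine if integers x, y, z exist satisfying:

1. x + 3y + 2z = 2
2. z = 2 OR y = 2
Yes

Take x = -10, y = 2, z = 3. Substituting into each constraint:
  (1) (-10) + 3(2) + 2(3) = 2 ✓
  (2) y = 2, target 2 ✓ (second branch holds)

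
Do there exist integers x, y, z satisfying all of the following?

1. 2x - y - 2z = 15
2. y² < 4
Yes

Take x = 0, y = -1, z = -7. Substituting into each constraint:
  (1) 2(0) + 1 - 2(-7) = 15 ✓
  (2) y² = (-1)² = 1, and 1 < 4 ✓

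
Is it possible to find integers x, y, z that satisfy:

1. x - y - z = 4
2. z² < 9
Yes

Take x = 0, y = -4, z = 0. Substituting into each constraint:
  (1) 0 + 4 + 0 = 4 ✓
  (2) z² = (0)² = 0, and 0 < 9 ✓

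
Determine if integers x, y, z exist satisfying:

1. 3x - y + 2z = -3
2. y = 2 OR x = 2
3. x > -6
Yes

Take x = 2, y = 1, z = -4. Substituting into each constraint:
  (1) 3(2) + (-1) + 2(-4) = -3 ✓
  (2) x = 2, target 2 ✓ (second branch holds)
  (3) 2 > -6 ✓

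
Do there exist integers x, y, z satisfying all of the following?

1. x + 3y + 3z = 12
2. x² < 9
Yes

Take x = 0, y = 4, z = 0. Substituting into each constraint:
  (1) 0 + 3(4) + 3(0) = 12 ✓
  (2) x² = (0)² = 0, and 0 < 9 ✓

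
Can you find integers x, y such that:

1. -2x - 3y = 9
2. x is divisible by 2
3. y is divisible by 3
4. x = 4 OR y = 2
No

A contradictory subset is {-2x - 3y = 9, x = 4 OR y = 2}. No integer assignment can satisfy these jointly:

  - -2x - 3y = 9: is a linear equation tying the variables together
  - x = 4 OR y = 2: forces a choice: either x = 4 or y = 2

Split on the disjunction (x = 4 OR y = 2):
  • If x = 4: with x = 4, every remaining term of the linear equation is divisible by 3, so the left side is ≡ 0 (mod 3); but the right side 17 ≡ 2 (mod 3). No integers can satisfy it.
  • If y = 2: with y = 2, every remaining term of the linear equation is divisible by 2, so the left side is ≡ 0 (mod 2); but the right side 15 ≡ 1 (mod 2). No integers can satisfy it.
Both branches are infeasible, so the system has no integer solution.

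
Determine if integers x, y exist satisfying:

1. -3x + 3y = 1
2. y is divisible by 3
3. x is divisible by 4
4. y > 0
No

Even the single constraint (-3x + 3y = 1) is infeasible over the integers.

  - -3x + 3y = 1: every term on the left is divisible by 3, so the LHS ≡ 0 (mod 3), but the RHS 1 is not — no integer solution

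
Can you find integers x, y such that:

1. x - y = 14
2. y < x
Yes

Take x = 14, y = 0. Substituting into each constraint:
  (1) 14 + 0 = 14 ✓
  (2) 0 < 14 ✓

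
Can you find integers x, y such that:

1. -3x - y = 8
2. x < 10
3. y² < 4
Yes

Take x = -3, y = 1. Substituting into each constraint:
  (1) -3(-3) + (-1) = 8 ✓
  (2) -3 < 10 ✓
  (3) y² = (1)² = 1, and 1 < 4 ✓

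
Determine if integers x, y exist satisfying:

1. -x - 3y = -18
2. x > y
Yes

Take x = 6, y = 4. Substituting into each constraint:
  (1) (-6) - 3(4) = -18 ✓
  (2) 6 > 4 ✓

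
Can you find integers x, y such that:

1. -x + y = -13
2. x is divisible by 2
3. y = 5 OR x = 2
Yes

Take x = 2, y = -11. Substituting into each constraint:
  (1) (-2) + (-11) = -13 ✓
  (2) 2 = 2 × 1, remainder 0 ✓
  (3) x = 2, target 2 ✓ (second branch holds)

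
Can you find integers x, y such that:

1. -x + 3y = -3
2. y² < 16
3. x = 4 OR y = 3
Yes

Take x = 12, y = 3. Substituting into each constraint:
  (1) (-12) + 3(3) = -3 ✓
  (2) y² = (3)² = 9, and 9 < 16 ✓
  (3) y = 3, target 3 ✓ (second branch holds)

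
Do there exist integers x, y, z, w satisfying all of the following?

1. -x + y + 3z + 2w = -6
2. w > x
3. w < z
Yes

Take x = -1, y = -10, z = 1, w = 0. Substituting into each constraint:
  (1) 1 + (-10) + 3(1) + 2(0) = -6 ✓
  (2) 0 > -1 ✓
  (3) 0 < 1 ✓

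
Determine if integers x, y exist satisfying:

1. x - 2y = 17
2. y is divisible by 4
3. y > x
Yes

Take x = -23, y = -20. Substituting into each constraint:
  (1) (-23) - 2(-20) = 17 ✓
  (2) -20 = 4 × -5, remainder 0 ✓
  (3) -20 > -23 ✓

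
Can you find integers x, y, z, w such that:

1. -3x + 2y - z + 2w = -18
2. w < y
Yes

Take x = 0, y = 0, z = 16, w = -1. Substituting into each constraint:
  (1) -3(0) + 2(0) + (-16) + 2(-1) = -18 ✓
  (2) -1 < 0 ✓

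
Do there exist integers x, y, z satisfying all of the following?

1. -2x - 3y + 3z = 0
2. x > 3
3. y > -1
Yes

Take x = 6, y = 0, z = 4. Substituting into each constraint:
  (1) -2(6) - 3(0) + 3(4) = 0 ✓
  (2) 6 > 3 ✓
  (3) 0 > -1 ✓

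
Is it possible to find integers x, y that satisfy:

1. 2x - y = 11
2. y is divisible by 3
Yes

Take x = 4, y = -3. Substituting into each constraint:
  (1) 2(4) + 3 = 11 ✓
  (2) -3 = 3 × -1, remainder 0 ✓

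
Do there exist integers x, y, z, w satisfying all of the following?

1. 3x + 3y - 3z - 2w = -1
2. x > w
Yes

Take x = 0, y = 0, z = 1, w = -1. Substituting into each constraint:
  (1) 3(0) + 3(0) - 3(1) - 2(-1) = -1 ✓
  (2) 0 > -1 ✓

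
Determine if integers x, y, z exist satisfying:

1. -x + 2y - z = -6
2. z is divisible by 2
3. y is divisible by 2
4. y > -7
Yes

Take x = 6, y = 0, z = 0. Substituting into each constraint:
  (1) (-6) + 2(0) + 0 = -6 ✓
  (2) 0 = 2 × 0, remainder 0 ✓
  (3) 0 = 2 × 0, remainder 0 ✓
  (4) 0 > -7 ✓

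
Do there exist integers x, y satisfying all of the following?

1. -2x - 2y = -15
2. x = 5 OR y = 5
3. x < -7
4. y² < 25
No

Even the single constraint (-2x - 2y = -15) is infeasible over the integers.

  - -2x - 2y = -15: every term on the left is divisible by 2, so the LHS ≡ 0 (mod 2), but the RHS -15 is not — no integer solution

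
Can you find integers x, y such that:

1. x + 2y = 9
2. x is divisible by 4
No

The full constraint system is jointly infeasible over the integers. Each constraint and what it forces:

  - x + 2y = 9: is a linear equation tying the variables together
  - x is divisible by 4: restricts x to multiples of 4

Modular obstruction: writing x = 4x', every remaining term of the linear equation is divisible by 2, so the left side is ≡ 0 (mod 2); but the right side 9 ≡ 1 (mod 2). No integers can satisfy it.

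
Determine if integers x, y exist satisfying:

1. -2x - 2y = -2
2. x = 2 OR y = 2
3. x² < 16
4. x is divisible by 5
No

A contradictory subset is {-2x - 2y = -2, x = 2 OR y = 2, x is divisible by 5}. No integer assignment can satisfy these jointly:

  - -2x - 2y = -2: is a linear equation tying the variables together
  - x = 2 OR y = 2: forces a choice: either x = 2 or y = 2
  - x is divisible by 5: restricts x to multiples of 5

Split on the disjunction (x = 2 OR y = 2):
  • If x = 2: this contradicts the divisibility constraint — 2 is not a multiple of 5.
  • If y = 2: with y = 2, writing x = 5x', every remaining term of the linear equation is divisible by 10, so the left side is ≡ 0 (mod 10); but the right side 2 ≡ 2 (mod 10). No integers can satisfy it.
Both branches are infeasible, so the system has no integer solution.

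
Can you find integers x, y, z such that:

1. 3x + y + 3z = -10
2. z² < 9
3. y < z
Yes

Take x = -3, y = -1, z = 0. Substituting into each constraint:
  (1) 3(-3) + (-1) + 3(0) = -10 ✓
  (2) z² = (0)² = 0, and 0 < 9 ✓
  (3) -1 < 0 ✓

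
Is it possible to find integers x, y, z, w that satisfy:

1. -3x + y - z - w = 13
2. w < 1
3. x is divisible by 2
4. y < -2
Yes

Take x = 0, y = -3, z = 0, w = -16. Substituting into each constraint:
  (1) -3(0) + (-3) + 0 + 16 = 13 ✓
  (2) -16 < 1 ✓
  (3) 0 = 2 × 0, remainder 0 ✓
  (4) -3 < -2 ✓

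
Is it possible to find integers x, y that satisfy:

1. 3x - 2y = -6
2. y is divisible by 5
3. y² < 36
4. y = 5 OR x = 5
No

A contradictory subset is {3x - 2y = -6, y = 5 OR x = 5}. No integer assignment can satisfy these jointly:

  - 3x - 2y = -6: is a linear equation tying the variables together
  - y = 5 OR x = 5: forces a choice: either y = 5 or x = 5

Split on the disjunction (y = 5 OR x = 5):
  • If y = 5: with y = 5, every remaining term of the linear equation is divisible by 3, so the left side is ≡ 0 (mod 3); but the right side 4 ≡ 1 (mod 3). No integers can satisfy it.
  • If x = 5: with x = 5, every remaining term of the linear equation is divisible by 2, so the left side is ≡ 0 (mod 2); but the right side -21 ≡ 1 (mod 2). No integers can satisfy it.
Both branches are infeasible, so the system has no integer solution.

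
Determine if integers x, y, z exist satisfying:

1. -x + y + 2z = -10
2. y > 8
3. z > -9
Yes

Take x = 3, y = 9, z = -8. Substituting into each constraint:
  (1) (-3) + 9 + 2(-8) = -10 ✓
  (2) 9 > 8 ✓
  (3) -8 > -9 ✓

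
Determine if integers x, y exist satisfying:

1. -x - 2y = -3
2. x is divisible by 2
No

The full constraint system is jointly infeasible over the integers. Each constraint and what it forces:

  - -x - 2y = -3: is a linear equation tying the variables together
  - x is divisible by 2: restricts x to multiples of 2

Modular obstruction: writing x = 2x', every remaining term of the linear equation is divisible by 2, so the left side is ≡ 0 (mod 2); but the right side -3 ≡ 1 (mod 2). No integers can satisfy it.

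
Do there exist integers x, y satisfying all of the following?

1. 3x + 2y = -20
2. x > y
Yes

Take x = -2, y = -7. Substituting into each constraint:
  (1) 3(-2) + 2(-7) = -20 ✓
  (2) -2 > -7 ✓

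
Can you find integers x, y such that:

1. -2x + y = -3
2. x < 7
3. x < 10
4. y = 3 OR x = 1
Yes

Take x = 3, y = 3. Substituting into each constraint:
  (1) -2(3) + 3 = -3 ✓
  (2) 3 < 7 ✓
  (3) 3 < 10 ✓
  (4) y = 3, target 3 ✓ (first branch holds)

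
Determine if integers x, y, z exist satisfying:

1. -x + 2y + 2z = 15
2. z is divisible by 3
Yes

Take x = -15, y = 0, z = 0. Substituting into each constraint:
  (1) 15 + 2(0) + 2(0) = 15 ✓
  (2) 0 = 3 × 0, remainder 0 ✓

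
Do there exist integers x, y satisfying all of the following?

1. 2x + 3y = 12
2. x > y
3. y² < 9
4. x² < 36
Yes

Take x = 3, y = 2. Substituting into each constraint:
  (1) 2(3) + 3(2) = 12 ✓
  (2) 3 > 2 ✓
  (3) y² = (2)² = 4, and 4 < 9 ✓
  (4) x² = (3)² = 9, and 9 < 36 ✓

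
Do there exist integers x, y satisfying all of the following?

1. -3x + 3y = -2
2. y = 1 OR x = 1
No

Even the single constraint (-3x + 3y = -2) is infeasible over the integers.

  - -3x + 3y = -2: every term on the left is divisible by 3, so the LHS ≡ 0 (mod 3), but the RHS -2 is not — no integer solution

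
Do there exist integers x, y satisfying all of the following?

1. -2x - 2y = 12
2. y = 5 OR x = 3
Yes

Take x = -11, y = 5. Substituting into each constraint:
  (1) -2(-11) - 2(5) = 12 ✓
  (2) y = 5, target 5 ✓ (first branch holds)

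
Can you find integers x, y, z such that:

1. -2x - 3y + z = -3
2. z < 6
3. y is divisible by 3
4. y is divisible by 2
Yes

Take x = 0, y = 0, z = -3. Substituting into each constraint:
  (1) -2(0) - 3(0) + (-3) = -3 ✓
  (2) -3 < 6 ✓
  (3) 0 = 3 × 0, remainder 0 ✓
  (4) 0 = 2 × 0, remainder 0 ✓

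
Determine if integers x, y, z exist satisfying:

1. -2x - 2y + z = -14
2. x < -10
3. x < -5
Yes

Take x = -11, y = 0, z = -36. Substituting into each constraint:
  (1) -2(-11) - 2(0) + (-36) = -14 ✓
  (2) -11 < -10 ✓
  (3) -11 < -5 ✓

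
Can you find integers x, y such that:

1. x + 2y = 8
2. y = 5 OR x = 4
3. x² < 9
Yes

Take x = -2, y = 5. Substituting into each constraint:
  (1) (-2) + 2(5) = 8 ✓
  (2) y = 5, target 5 ✓ (first branch holds)
  (3) x² = (-2)² = 4, and 4 < 9 ✓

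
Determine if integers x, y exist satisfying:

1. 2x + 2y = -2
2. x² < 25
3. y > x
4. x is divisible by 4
Yes

Take x = -4, y = 3. Substituting into each constraint:
  (1) 2(-4) + 2(3) = -2 ✓
  (2) x² = (-4)² = 16, and 16 < 25 ✓
  (3) 3 > -4 ✓
  (4) -4 = 4 × -1, remainder 0 ✓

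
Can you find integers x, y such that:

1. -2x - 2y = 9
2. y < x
No

Even the single constraint (-2x - 2y = 9) is infeasible over the integers.

  - -2x - 2y = 9: every term on the left is divisible by 2, so the LHS ≡ 0 (mod 2), but the RHS 9 is not — no integer solution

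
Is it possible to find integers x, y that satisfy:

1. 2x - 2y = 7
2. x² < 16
No

Even the single constraint (2x - 2y = 7) is infeasible over the integers.

  - 2x - 2y = 7: every term on the left is divisible by 2, so the LHS ≡ 0 (mod 2), but the RHS 7 is not — no integer solution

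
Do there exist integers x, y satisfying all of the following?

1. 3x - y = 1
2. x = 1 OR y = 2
Yes

Take x = 1, y = 2. Substituting into each constraint:
  (1) 3(1) + (-2) = 1 ✓
  (2) x = 1, target 1 ✓ (first branch holds)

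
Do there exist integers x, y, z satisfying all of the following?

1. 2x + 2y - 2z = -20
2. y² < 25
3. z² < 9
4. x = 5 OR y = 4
Yes

Take x = -14, y = 4, z = 0. Substituting into each constraint:
  (1) 2(-14) + 2(4) - 2(0) = -20 ✓
  (2) y² = (4)² = 16, and 16 < 25 ✓
  (3) z² = (0)² = 0, and 0 < 9 ✓
  (4) y = 4, target 4 ✓ (second branch holds)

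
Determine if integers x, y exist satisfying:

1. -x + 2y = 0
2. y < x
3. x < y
No

A contradictory subset is {y < x, x < y}. No integer assignment can satisfy these jointly:

  - y < x: bounds one variable relative to another variable
  - x < y: bounds one variable relative to another variable

Direct contradiction: x > y and y > x cannot both hold.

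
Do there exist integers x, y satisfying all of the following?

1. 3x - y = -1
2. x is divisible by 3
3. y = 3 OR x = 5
No

The full constraint system is jointly infeasible over the integers. Each constraint and what it forces:

  - 3x - y = -1: is a linear equation tying the variables together
  - x is divisible by 3: restricts x to multiples of 3
  - y = 3 OR x = 5: forces a choice: either y = 3 or x = 5

Split on the disjunction (y = 3 OR x = 5):
  • If y = 3: with y = 3, writing x = 3x', every remaining term of the linear equation is divisible by 9, so the left side is ≡ 0 (mod 9); but the right side 2 ≡ 2 (mod 9). No integers can satisfy it.
  • If x = 5: this contradicts the divisibility constraint — 5 is not a multiple of 3.
Both branches are infeasible, so the system has no integer solution.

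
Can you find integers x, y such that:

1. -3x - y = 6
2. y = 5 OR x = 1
Yes

Take x = 1, y = -9. Substituting into each constraint:
  (1) -3(1) + 9 = 6 ✓
  (2) x = 1, target 1 ✓ (second branch holds)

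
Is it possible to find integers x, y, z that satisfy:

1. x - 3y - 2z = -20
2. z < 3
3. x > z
Yes

Take x = 1, y = 7, z = 0. Substituting into each constraint:
  (1) 1 - 3(7) - 2(0) = -20 ✓
  (2) 0 < 3 ✓
  (3) 1 > 0 ✓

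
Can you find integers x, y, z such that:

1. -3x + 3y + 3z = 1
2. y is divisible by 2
No

Even the single constraint (-3x + 3y + 3z = 1) is infeasible over the integers.

  - -3x + 3y + 3z = 1: every term on the left is divisible by 3, so the LHS ≡ 0 (mod 3), but the RHS 1 is not — no integer solution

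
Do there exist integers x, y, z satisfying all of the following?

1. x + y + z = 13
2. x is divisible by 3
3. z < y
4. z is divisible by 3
Yes

Take x = 0, y = 13, z = 0. Substituting into each constraint:
  (1) 0 + 13 + 0 = 13 ✓
  (2) 0 = 3 × 0, remainder 0 ✓
  (3) 0 < 13 ✓
  (4) 0 = 3 × 0, remainder 0 ✓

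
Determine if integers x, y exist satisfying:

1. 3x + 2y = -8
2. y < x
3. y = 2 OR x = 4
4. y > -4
No

The full constraint system is jointly infeasible over the integers. Each constraint and what it forces:

  - 3x + 2y = -8: is a linear equation tying the variables together
  - y < x: bounds one variable relative to another variable
  - y = 2 OR x = 4: forces a choice: either y = 2 or x = 4
  - y > -4: bounds one variable relative to a constant

Split on the disjunction (y = 2 OR x = 4):
  • If y = 2: the equation forces x = -4, giving (y, x) = (2, -4), which violates x > y.
  • If x = 4: the equation forces y = -10, which contradicts the bound y ≥ -3.
Both branches are infeasible, so the system has no integer solution.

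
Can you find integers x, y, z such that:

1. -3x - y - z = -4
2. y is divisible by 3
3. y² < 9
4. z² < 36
Yes

Take x = 0, y = 0, z = 4. Substituting into each constraint:
  (1) -3(0) + 0 + (-4) = -4 ✓
  (2) 0 = 3 × 0, remainder 0 ✓
  (3) y² = (0)² = 0, and 0 < 9 ✓
  (4) z² = (4)² = 16, and 16 < 36 ✓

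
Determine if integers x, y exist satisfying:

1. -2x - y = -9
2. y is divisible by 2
No

The full constraint system is jointly infeasible over the integers. Each constraint and what it forces:

  - -2x - y = -9: is a linear equation tying the variables together
  - y is divisible by 2: restricts y to multiples of 2

Modular obstruction: writing y = 2y', every remaining term of the linear equation is divisible by 2, so the left side is ≡ 0 (mod 2); but the right side -9 ≡ 1 (mod 2). No integers can satisfy it.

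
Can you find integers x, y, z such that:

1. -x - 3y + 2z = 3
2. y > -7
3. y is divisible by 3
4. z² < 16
Yes

Take x = 1, y = 0, z = 2. Substituting into each constraint:
  (1) (-1) - 3(0) + 2(2) = 3 ✓
  (2) 0 > -7 ✓
  (3) 0 = 3 × 0, remainder 0 ✓
  (4) z² = (2)² = 4, and 4 < 16 ✓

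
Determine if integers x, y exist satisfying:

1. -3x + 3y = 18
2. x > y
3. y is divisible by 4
No

A contradictory subset is {-3x + 3y = 18, x > y}. No integer assignment can satisfy these jointly:

  - -3x + 3y = 18: is a linear equation tying the variables together
  - x > y: bounds one variable relative to another variable

From the equation, x − y = -6, i.e. x − y = -6; but x > y requires x − y ≥ 1. Contradiction.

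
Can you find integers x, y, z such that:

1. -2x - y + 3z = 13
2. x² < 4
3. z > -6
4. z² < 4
Yes

Take x = 0, y = -13, z = 0. Substituting into each constraint:
  (1) -2(0) + 13 + 3(0) = 13 ✓
  (2) x² = (0)² = 0, and 0 < 4 ✓
  (3) 0 > -6 ✓
  (4) z² = (0)² = 0, and 0 < 4 ✓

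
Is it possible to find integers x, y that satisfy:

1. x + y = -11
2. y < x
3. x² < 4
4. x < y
No

A contradictory subset is {y < x, x < y}. No integer assignment can satisfy these jointly:

  - y < x: bounds one variable relative to another variable
  - x < y: bounds one variable relative to another variable

Direct contradiction: x > y and y > x cannot both hold.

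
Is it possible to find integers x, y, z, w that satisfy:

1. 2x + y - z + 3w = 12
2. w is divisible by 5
Yes

Take x = 0, y = 12, z = 0, w = 0. Substituting into each constraint:
  (1) 2(0) + 12 + 0 + 3(0) = 12 ✓
  (2) 0 = 5 × 0, remainder 0 ✓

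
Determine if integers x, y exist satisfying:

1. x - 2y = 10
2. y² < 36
Yes

Take x = 10, y = 0. Substituting into each constraint:
  (1) 10 - 2(0) = 10 ✓
  (2) y² = (0)² = 0, and 0 < 36 ✓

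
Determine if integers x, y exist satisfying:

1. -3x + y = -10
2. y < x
Yes

Take x = 4, y = 2. Substituting into each constraint:
  (1) -3(4) + 2 = -10 ✓
  (2) 2 < 4 ✓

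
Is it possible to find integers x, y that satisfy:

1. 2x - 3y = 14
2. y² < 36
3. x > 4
Yes

Take x = 7, y = 0. Substituting into each constraint:
  (1) 2(7) - 3(0) = 14 ✓
  (2) y² = (0)² = 0, and 0 < 36 ✓
  (3) 7 > 4 ✓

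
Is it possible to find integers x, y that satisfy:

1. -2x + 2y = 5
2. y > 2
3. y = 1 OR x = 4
No

Even the single constraint (-2x + 2y = 5) is infeasible over the integers.

  - -2x + 2y = 5: every term on the left is divisible by 2, so the LHS ≡ 0 (mod 2), but the RHS 5 is not — no integer solution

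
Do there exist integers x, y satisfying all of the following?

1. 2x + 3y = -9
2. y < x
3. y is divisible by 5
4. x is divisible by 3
Yes

Take x = 3, y = -5. Substituting into each constraint:
  (1) 2(3) + 3(-5) = -9 ✓
  (2) -5 < 3 ✓
  (3) -5 = 5 × -1, remainder 0 ✓
  (4) 3 = 3 × 1, remainder 0 ✓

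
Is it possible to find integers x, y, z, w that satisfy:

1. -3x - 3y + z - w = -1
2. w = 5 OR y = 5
Yes

Take x = 0, y = 5, z = 0, w = -14. Substituting into each constraint:
  (1) -3(0) - 3(5) + 0 + 14 = -1 ✓
  (2) y = 5, target 5 ✓ (second branch holds)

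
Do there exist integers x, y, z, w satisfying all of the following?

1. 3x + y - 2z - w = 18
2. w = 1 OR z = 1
Yes

Take x = 0, y = 22, z = 1, w = 2. Substituting into each constraint:
  (1) 3(0) + 22 - 2(1) + (-2) = 18 ✓
  (2) z = 1, target 1 ✓ (second branch holds)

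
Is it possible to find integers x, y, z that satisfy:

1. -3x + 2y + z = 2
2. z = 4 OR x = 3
Yes

Take x = 0, y = -1, z = 4. Substituting into each constraint:
  (1) -3(0) + 2(-1) + 4 = 2 ✓
  (2) z = 4, target 4 ✓ (first branch holds)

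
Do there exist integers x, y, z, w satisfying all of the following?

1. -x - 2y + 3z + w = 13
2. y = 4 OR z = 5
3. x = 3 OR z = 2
Yes

Take x = 3, y = 4, z = 0, w = 24. Substituting into each constraint:
  (1) (-3) - 2(4) + 3(0) + 24 = 13 ✓
  (2) y = 4, target 4 ✓ (first branch holds)
  (3) x = 3, target 3 ✓ (first branch holds)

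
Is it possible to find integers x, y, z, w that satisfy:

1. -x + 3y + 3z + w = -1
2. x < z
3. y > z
Yes

Take x = -1, y = 1, z = 0, w = -5. Substituting into each constraint:
  (1) 1 + 3(1) + 3(0) + (-5) = -1 ✓
  (2) -1 < 0 ✓
  (3) 1 > 0 ✓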